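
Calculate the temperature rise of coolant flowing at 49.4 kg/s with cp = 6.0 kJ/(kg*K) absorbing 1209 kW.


dT = Q / (m_dot * cp)
dT = 1209 / (49.4 * 6.0)
dT = 4.0789 C

4.0789


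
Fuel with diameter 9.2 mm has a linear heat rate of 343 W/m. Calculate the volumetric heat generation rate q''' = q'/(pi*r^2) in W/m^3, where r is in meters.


r = D / 2 / 1000 = 9.2 / 2 / 1000 = 0.0046 m
q''' = q' / (pi * r^2)
q''' = 343 / (pi * 0.0046^2)
q''' = 5.1597e+06 W/m^3

5.1597e+06


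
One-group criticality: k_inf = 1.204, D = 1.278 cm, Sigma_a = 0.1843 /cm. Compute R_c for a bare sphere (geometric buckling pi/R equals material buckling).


L^2 = D / Sigma_a = 1.278 / 0.1843 = 6.934346 cm^2
B_m^2 = (k_inf - 1) / L^2 = (1.204 - 1) / 6.934346 = 0.02941878 /cm^2
For a bare sphere: B_g = pi/R, so R_c = pi / sqrt(B_m^2)
R_c = pi / sqrt(0.02941878) = 18.316 cm

18.316


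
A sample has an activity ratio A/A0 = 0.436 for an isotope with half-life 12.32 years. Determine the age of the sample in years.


lambda = ln(2) / t_half = ln(2) / 12.32 = 0.05626195 /yr
t = -ln(A/A0) / lambda
t = -ln(0.436) / 0.05626195
t = 14.754 yr

14.754


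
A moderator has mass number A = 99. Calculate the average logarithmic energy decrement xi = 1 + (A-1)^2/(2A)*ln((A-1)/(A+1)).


xi = 1 + (A-1)^2/(2A) * ln((A-1)/(A+1))
xi = 1 + (99-1)^2/(2*99) * ln((99-1)/(99 +1))
xi = 0.020067

0.020067


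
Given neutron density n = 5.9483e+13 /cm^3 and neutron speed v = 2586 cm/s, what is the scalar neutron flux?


phi = n * v
phi = 5.9483e+13 * 2586
phi = 1.5382e+17 /cm^2/s

1.5382e+17


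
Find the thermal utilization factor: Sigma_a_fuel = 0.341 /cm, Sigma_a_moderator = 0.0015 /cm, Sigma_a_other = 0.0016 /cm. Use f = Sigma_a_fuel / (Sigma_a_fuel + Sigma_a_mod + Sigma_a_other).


f = Sigma_a_fuel / (Sigma_a_fuel + Sigma_a_mod + Sigma_a_other)
f = 0.341 / (0.341 + 0.0015 + 0.0016)
f = 0.99099

0.99099


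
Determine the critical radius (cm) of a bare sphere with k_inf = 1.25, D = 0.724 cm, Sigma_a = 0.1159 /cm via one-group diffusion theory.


L^2 = D / Sigma_a = 0.724 / 0.1159 = 6.246764 cm^2
B_m^2 = (k_inf - 1) / L^2 = (1.25 - 1) / 6.246764 = 0.04002072 /cm^2
For a bare sphere: B_g = pi/R, so R_c = pi / sqrt(B_m^2)
R_c = pi / sqrt(0.04002072) = 15.704 cm

15.704


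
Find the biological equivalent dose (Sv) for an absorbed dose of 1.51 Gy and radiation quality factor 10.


H = D * Q
H = 1.51 * 10
H = 15.100 Sv

15.100


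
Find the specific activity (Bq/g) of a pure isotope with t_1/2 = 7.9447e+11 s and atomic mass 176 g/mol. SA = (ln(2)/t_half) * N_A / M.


lambda = ln(2) / t_half = ln(2) / 7.9447e+11 = 8.724649e-13 /s
SA = lambda * N_A / M
SA = 8.724649e-13 * 6.022e23 / 176
SA = 2.9852e+09 Bq/g

2.9852e+09


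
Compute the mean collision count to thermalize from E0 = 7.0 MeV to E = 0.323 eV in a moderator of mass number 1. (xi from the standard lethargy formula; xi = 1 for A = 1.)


xi = 1 + (A-1)^2/(2A)*ln((A-1)/(A+1)) = 1 (for A = 1)
n = ln(E0/E) / xi
n = ln(7.0e6 / 0.323) / 1
n = ln(2.167183e+07) / 1 = 16.892

16.892


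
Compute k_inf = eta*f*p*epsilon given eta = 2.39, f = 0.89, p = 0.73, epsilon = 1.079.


k_inf = eta * f * p * epsilon
k_inf = 2.39 * 0.89 * 0.73 * 1.079
k_inf = 1.6755

1.6755


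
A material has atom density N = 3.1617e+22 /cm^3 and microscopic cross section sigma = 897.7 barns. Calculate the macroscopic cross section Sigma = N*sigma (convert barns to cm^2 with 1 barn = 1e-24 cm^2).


Sigma = N * sigma_barns * 1e-24
Sigma = 3.1617e+22 * 897.7 * 1e-24
Sigma = 28.383 /cm

28.383


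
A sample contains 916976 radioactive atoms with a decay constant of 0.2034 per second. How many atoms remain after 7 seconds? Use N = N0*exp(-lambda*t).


N = N0 * exp(-lambda * t)
N = 916976 * exp(-0.2034 * 7)
N = 220805

220805


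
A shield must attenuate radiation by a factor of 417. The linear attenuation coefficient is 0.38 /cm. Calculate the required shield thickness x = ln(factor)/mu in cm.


x = ln(factor) / mu
x = ln(417) / 0.38
x = 15.877 cm

15.877


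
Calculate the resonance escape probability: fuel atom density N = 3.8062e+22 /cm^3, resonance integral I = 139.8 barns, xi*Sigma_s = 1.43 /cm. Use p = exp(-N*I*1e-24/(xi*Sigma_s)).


p = exp(-N * I * 1e-24 / (xi*Sigma_s))
p = exp(-3.8062e+22 * 139.8 * 1e-24 / 1.43)
p = 0.024209

0.024209


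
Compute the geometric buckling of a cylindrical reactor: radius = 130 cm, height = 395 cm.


B^2 = (2.405/R)^2 + (pi/H)^2
B^2 = (2.405/130)^2 + (pi/395)^2
B^2 = 4.0551e-04 /cm^2

4.0551e-04


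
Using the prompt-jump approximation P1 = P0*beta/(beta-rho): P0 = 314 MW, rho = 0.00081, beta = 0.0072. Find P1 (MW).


P1/P0 = beta / (beta - rho)
P1/P0 = 0.0072 / (0.0072 - 0.00081) = 1.126761
P1 = 314 * 1.126761 = 353.80 MW

353.80


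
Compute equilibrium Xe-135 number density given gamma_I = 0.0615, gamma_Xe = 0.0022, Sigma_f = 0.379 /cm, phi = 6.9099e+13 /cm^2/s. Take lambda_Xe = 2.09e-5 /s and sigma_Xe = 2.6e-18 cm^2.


Xe_eq = (gamma_I + gamma_Xe) * Sigma_f * phi / (lambda_Xe + sigma_Xe * phi)
Numerator = (0.0615 + 0.0022) * 0.379 * 6.9099e+13 = 1.668209e+12
Denominator = 2.09e-5 + 2.6e-18 * 6.9099e+13 = 2.005574e-04
Xe_eq = 1.668209e+12 / 2.005574e-04 = 8.3179e+15 /cm^3

8.3179e+15


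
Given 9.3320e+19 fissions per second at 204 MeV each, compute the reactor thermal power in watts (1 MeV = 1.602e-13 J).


P = fission_rate * E_MeV * 1.602e-13
P = 9.3320e+19 * 204 * 1.602e-13
P = 3.0498e+09 W

3.0498e+09


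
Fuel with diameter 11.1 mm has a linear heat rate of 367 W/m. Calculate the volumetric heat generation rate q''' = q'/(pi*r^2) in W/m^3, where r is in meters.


r = D / 2 / 1000 = 11.1 / 2 / 1000 = 0.00555 m
q''' = q' / (pi * r^2)
q''' = 367 / (pi * 0.00555^2)
q''' = 3.7925e+06 W/m^3

3.7925e+06


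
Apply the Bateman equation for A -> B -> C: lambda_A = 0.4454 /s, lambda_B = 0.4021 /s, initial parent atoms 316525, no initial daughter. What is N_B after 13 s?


N_B(t) = lambda_A * N_A0 / (lambda_B - lambda_A) * [exp(-lambda_A*t) - exp(-lambda_B*t)]
exp(-0.4454*13) = 0.003057371; exp(-0.4021*13) = 0.005367999
N_B = 0.4454 * 316525 / (0.4021 - 0.4454) * (0.003057371 - 0.005367999)
N_B = 7523.2

7523.2


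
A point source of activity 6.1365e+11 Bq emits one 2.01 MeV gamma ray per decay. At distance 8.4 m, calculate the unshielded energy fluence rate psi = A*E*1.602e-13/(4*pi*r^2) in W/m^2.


psi = A * E * 1.602e-13 / (4*pi*r^2)
psi = 6.1365e+11 * 2.01 * 1.602e-13 / (4*pi*8.4^2)
psi = 2.2285e-04 W/m^2

2.2285e-04


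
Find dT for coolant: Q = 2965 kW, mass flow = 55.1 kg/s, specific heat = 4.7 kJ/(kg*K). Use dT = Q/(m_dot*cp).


dT = Q / (m_dot * cp)
dT = 2965 / (55.1 * 4.7)
dT = 11.449 C

11.449


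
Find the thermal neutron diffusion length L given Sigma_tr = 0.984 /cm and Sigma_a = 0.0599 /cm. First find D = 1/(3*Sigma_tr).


D = 1 / (3 * Sigma_tr) = 1 / (3 * 0.984) = 0.3387534 cm
L = sqrt(D / Sigma_a)
L = sqrt(0.3387534 / 0.0599)
L = 2.3781 cm

2.3781


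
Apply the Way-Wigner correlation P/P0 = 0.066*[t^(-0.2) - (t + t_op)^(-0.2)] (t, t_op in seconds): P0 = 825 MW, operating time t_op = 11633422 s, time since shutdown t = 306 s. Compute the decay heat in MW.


P/P0 = 0.066 * [t^(-0.2) - (t + t_op)^(-0.2)]
P/P0 = 0.066 * [306^(-0.2) - (306 + 11633422)^(-0.2)]
P/P0 = 0.066 * [0.3183140 - 0.03862391] = 0.01845955
P = 825 * 0.01845955 = 15.229 MW

15.229


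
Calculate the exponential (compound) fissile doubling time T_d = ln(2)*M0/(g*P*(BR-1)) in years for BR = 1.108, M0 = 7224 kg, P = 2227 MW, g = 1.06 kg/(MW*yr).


Breeding gain G = BR - 1 = 1.108 - 1 = 0.108
Fissile production rate = g * P * G = 1.06 * 2227 * 0.108 = 254.94696 kg/yr
T_d = ln(2) * M0 / (g * P * G)
T_d = ln(2) * 7224 / 254.94696 = 19.641 yr

19.641


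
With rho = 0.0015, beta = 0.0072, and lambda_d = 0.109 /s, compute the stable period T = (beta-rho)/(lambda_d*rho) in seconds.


T = (beta - rho) / (lambda_d * rho)
T = (0.0072 - 0.0015) / (0.109 * 0.0015)
T = 34.862 s

34.862


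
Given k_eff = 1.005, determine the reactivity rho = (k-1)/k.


rho = (k_eff - 1) / k_eff
rho = (1.005 - 1) / 1.005
rho = 0.0049751

0.0049751


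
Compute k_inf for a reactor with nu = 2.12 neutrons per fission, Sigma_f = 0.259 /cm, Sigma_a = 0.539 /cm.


k_inf = nu * Sigma_f / Sigma_a
k_inf = 2.12 * 0.259 / 0.539
k_inf = 1.0187

1.0187


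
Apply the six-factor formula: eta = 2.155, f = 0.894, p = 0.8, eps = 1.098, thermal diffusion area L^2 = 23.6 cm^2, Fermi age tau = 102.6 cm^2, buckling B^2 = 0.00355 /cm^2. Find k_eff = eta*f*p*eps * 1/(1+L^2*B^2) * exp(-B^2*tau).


k_inf = eta*f*p*eps = 2.155*0.894*0.8*1.098 = 1.692299
P_TNL = 1/(1 + L^2*B^2) = 1/(1 + 23.6*0.00355) = 0.9226965
P_FNL = exp(-B^2*tau) = exp(-0.00355*102.6) = 0.6947314
k_eff = k_inf * P_TNL * P_FNL = 1.692299 * 0.9226965 * 0.6947314
k_eff = 1.0848

1.0848


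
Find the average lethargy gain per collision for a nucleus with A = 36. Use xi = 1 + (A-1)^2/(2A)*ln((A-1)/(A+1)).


xi = 1 + (A-1)^2/(2A) * ln((A-1)/(A+1))
xi = 1 + (36-1)^2/(2*36) * ln((36-1)/(36 +1))
xi = 0.054541

0.054541


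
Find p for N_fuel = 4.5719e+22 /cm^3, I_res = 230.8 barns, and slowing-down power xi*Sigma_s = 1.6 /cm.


p = exp(-N * I * 1e-24 / (xi*Sigma_s))
p = exp(-4.5719e+22 * 230.8 * 1e-24 / 1.6)
p = 0.0013672

0.0013672


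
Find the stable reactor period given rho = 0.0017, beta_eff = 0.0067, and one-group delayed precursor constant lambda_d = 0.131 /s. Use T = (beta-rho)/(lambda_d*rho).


T = (beta - rho) / (lambda_d * rho)
T = (0.0067 - 0.0017) / (0.131 * 0.0017)
T = 22.452 s

22.452


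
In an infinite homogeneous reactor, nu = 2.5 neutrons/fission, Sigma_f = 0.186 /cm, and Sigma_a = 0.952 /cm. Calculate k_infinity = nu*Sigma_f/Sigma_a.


k_inf = nu * Sigma_f / Sigma_a
k_inf = 2.5 * 0.186 / 0.952
k_inf = 0.48845

0.48845


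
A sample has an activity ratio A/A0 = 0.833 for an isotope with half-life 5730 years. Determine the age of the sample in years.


lambda = ln(2) / t_half = ln(2) / 5730 = 1.209681e-04 /yr
t = -ln(A/A0) / lambda
t = -ln(0.833) / 1.209681e-04
t = 1510.5 yr

1510.5


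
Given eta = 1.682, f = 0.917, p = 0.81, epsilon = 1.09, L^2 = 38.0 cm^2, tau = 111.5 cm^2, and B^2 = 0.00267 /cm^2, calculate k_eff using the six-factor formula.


k_inf = eta*f*p*eps = 1.682*0.917*0.81*1.09 = 1.361780
P_TNL = 1/(1 + L^2*B^2) = 1/(1 + 38.0*0.00267) = 0.9078859
P_FNL = exp(-B^2*tau) = exp(-0.00267*111.5) = 0.7425204
k_eff = k_inf * P_TNL * P_FNL = 1.361780 * 0.9078859 * 0.7425204
k_eff = 0.91801

0.91801


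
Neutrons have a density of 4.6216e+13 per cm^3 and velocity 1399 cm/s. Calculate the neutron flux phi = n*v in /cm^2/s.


phi = n * v
phi = 4.6216e+13 * 1399
phi = 6.4656e+16 /cm^2/s

6.4656e+16


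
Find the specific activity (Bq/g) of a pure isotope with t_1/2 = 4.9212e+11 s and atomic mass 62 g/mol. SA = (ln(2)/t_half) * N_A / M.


lambda = ln(2) / t_half = ln(2) / 4.9212e+11 = 1.408492e-12 /s
SA = lambda * N_A / M
SA = 1.408492e-12 * 6.022e23 / 62
SA = 1.3681e+10 Bq/g

1.3681e+10


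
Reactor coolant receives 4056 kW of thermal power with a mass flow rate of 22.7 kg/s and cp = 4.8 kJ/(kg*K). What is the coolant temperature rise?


dT = Q / (m_dot * cp)
dT = 4056 / (22.7 * 4.8)
dT = 37.225 C

37.225


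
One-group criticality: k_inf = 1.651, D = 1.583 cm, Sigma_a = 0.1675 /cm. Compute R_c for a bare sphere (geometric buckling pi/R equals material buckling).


L^2 = D / Sigma_a = 1.583 / 0.1675 = 9.450746 cm^2
B_m^2 = (k_inf - 1) / L^2 = (1.651 - 1) / 9.450746 = 0.06888345 /cm^2
For a bare sphere: B_g = pi/R, so R_c = pi / sqrt(B_m^2)
R_c = pi / sqrt(0.06888345) = 11.970 cm

11.970


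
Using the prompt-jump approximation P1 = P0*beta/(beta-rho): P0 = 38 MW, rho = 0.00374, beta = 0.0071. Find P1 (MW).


P1/P0 = beta / (beta - rho)
P1/P0 = 0.0071 / (0.0071 - 0.00374) = 2.113095
P1 = 38 * 2.113095 = 80.298 MW

80.298


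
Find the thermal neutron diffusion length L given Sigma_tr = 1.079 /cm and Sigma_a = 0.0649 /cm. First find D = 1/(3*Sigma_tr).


D = 1 / (3 * Sigma_tr) = 1 / (3 * 1.079) = 0.3089280 cm
L = sqrt(D / Sigma_a)
L = sqrt(0.3089280 / 0.0649)
L = 2.1818 cm

2.1818


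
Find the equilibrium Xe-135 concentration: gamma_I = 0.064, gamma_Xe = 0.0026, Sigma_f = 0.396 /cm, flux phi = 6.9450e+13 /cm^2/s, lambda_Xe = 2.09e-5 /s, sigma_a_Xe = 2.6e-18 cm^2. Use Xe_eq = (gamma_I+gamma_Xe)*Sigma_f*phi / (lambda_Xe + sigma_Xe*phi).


Xe_eq = (gamma_I + gamma_Xe) * Sigma_f * phi / (lambda_Xe + sigma_Xe * phi)
Numerator = (0.064 + 0.0026) * 0.396 * 6.9450e+13 = 1.831647e+12
Denominator = 2.09e-5 + 2.6e-18 * 6.9450e+13 = 2.014700e-04
Xe_eq = 1.831647e+12 / 2.014700e-04 = 9.0914e+15 /cm^3

9.0914e+15


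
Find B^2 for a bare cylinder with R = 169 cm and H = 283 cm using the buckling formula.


B^2 = (2.405/R)^2 + (pi/H)^2
B^2 = (2.405/169)^2 + (pi/283)^2
B^2 = 3.2575e-04 /cm^2

3.2575e-04


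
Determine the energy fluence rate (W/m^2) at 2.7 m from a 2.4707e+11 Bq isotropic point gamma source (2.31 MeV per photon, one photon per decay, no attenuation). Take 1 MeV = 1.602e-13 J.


psi = A * E * 1.602e-13 / (4*pi*r^2)
psi = 2.4707e+11 * 2.31 * 1.602e-13 / (4*pi*2.7^2)
psi = 9.9806e-04 W/m^2

9.9806e-04


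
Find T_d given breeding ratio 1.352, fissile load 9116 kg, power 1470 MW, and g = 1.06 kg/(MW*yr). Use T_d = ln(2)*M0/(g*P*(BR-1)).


Breeding gain G = BR - 1 = 1.352 - 1 = 0.352
Fissile production rate = g * P * G = 1.06 * 1470 * 0.352 = 548.4864 kg/yr
T_d = ln(2) * M0 / (g * P * G)
T_d = ln(2) * 9116 / 548.4864 = 11.520 yr

11.520


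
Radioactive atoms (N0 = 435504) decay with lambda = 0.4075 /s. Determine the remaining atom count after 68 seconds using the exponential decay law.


N = N0 * exp(-lambda * t)
N = 435504 * exp(-0.4075 * 68)
N = 4.0243e-07

4.0243e-07


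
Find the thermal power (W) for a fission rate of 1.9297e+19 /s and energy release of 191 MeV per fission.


P = fission_rate * E_MeV * 1.602e-13
P = 1.9297e+19 * 191 * 1.602e-13
P = 5.9045e+08 W

5.9045e+08


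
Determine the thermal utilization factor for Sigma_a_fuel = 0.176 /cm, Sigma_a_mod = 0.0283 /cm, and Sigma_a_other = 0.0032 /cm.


f = Sigma_a_fuel / (Sigma_a_fuel + Sigma_a_mod + Sigma_a_other)
f = 0.176 / (0.176 + 0.0283 + 0.0032)
f = 0.84819

0.84819


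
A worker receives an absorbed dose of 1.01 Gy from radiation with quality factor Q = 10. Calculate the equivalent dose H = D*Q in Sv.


H = D * Q
H = 1.01 * 10
H = 10.100 Sv

10.100


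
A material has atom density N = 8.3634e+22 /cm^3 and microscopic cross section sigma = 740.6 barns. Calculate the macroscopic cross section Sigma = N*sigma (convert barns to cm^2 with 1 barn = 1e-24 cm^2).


Sigma = N * sigma_barns * 1e-24
Sigma = 8.3634e+22 * 740.6 * 1e-24
Sigma = 61.939 /cm

61.939


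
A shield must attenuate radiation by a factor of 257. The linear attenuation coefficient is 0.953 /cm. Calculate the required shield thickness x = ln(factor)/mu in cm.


x = ln(factor) / mu
x = ln(257) / 0.953
x = 5.8227 cm

5.8227


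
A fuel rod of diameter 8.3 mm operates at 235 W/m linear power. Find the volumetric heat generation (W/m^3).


r = D / 2 / 1000 = 8.3 / 2 / 1000 = 0.00415 m
q''' = q' / (pi * r^2)
q''' = 235 / (pi * 0.00415^2)
q''' = 4.3433e+06 W/m^3

4.3433e+06


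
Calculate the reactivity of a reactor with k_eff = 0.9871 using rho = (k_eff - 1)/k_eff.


rho = (k_eff - 1) / k_eff
rho = (0.9871 - 1) / 0.9871
rho = -0.013069

-0.013069


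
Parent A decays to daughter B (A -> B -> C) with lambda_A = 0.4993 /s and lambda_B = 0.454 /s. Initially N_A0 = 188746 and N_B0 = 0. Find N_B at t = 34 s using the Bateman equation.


N_B(t) = lambda_A * N_A0 / (lambda_B - lambda_A) * [exp(-lambda_A*t) - exp(-lambda_B*t)]
exp(-0.4993*34) = 4.239650e-08; exp(-0.454*34) = 1.978019e-07
N_B = 0.4993 * 188746 / (0.454 - 0.4993) * (4.239650e-08 - 1.978019e-07)
N_B = 0.32330

0.32330


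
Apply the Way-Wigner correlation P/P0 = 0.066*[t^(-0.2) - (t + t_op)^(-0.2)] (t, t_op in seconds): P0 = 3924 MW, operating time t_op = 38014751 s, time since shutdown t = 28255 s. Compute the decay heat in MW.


P/P0 = 0.066 * [t^(-0.2) - (t + t_op)^(-0.2)]
P/P0 = 0.066 * [28255^(-0.2) - (28255 + 38014751)^(-0.2)]
P/P0 = 0.066 * [0.1287600 - 0.03047509] = 0.006486804
P = 3924 * 0.006486804 = 25.454 MW

25.454


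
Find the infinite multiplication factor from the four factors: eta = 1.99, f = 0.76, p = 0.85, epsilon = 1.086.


k_inf = eta * f * p * epsilon
k_inf = 1.99 * 0.76 * 0.85 * 1.086
k_inf = 1.3961

1.3961


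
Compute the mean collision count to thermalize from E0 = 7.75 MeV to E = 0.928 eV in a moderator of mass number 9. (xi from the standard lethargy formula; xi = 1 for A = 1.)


xi = 1 + (A-1)^2/(2A)*ln((A-1)/(A+1)) = 0.2066007 (for A = 9)
n = ln(E0/E) / xi
n = ln(7.75e6 / 0.928) / 0.2066007
n = ln(8.351293e+06) / 0.2066007 = 77.144

77.144


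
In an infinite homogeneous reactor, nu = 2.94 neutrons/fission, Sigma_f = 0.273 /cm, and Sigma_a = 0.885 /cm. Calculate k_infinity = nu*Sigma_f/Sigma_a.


k_inf = nu * Sigma_f / Sigma_a
k_inf = 2.94 * 0.273 / 0.885
k_inf = 0.90692

0.90692


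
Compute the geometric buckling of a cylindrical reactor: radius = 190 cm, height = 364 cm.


B^2 = (2.405/R)^2 + (pi/H)^2
B^2 = (2.405/190)^2 + (pi/364)^2
B^2 = 2.3471e-04 /cm^2

2.3471e-04


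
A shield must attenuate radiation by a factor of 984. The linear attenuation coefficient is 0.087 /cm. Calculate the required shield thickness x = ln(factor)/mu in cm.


x = ln(factor) / mu
x = ln(984) / 0.087
x = 79.214 cm

79.214


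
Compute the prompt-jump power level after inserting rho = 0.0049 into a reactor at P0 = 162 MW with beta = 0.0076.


P1/P0 = beta / (beta - rho)
P1/P0 = 0.0076 / (0.0076 - 0.0049) = 2.814815
P1 = 162 * 2.814815 = 456.00 MW

456.00


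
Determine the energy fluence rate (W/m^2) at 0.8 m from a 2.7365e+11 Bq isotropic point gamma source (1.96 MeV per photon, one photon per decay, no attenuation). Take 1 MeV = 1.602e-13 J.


psi = A * E * 1.602e-13 / (4*pi*r^2)
psi = 2.7365e+11 * 1.96 * 1.602e-13 / (4*pi*0.8^2)
psi = 0.010684 W/m^2

0.010684


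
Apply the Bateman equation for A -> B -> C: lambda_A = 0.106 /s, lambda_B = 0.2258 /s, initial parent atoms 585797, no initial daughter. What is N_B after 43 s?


N_B(t) = lambda_A * N_A0 / (lambda_B - lambda_A) * [exp(-lambda_A*t) - exp(-lambda_B*t)]
exp(-0.106*43) = 0.01048300; exp(-0.2258*43) = 6.071013e-05
N_B = 0.106 * 585797 / (0.2258 - 0.106) * (0.01048300 - 6.071013e-05)
N_B = 5402.1

5402.1


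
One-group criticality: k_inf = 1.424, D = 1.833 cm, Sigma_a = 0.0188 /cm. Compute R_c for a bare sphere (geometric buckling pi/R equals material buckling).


L^2 = D / Sigma_a = 1.833 / 0.0188 = 97.50000 cm^2
B_m^2 = (k_inf - 1) / L^2 = (1.424 - 1) / 97.50000 = 0.004348718 /cm^2
For a bare sphere: B_g = pi/R, so R_c = pi / sqrt(B_m^2)
R_c = pi / sqrt(0.004348718) = 47.640 cm

47.640


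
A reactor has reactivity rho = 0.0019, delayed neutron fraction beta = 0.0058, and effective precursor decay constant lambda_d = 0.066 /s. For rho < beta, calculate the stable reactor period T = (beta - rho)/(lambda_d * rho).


T = (beta - rho) / (lambda_d * rho)
T = (0.0058 - 0.0019) / (0.066 * 0.0019)
T = 31.100 s

31.100


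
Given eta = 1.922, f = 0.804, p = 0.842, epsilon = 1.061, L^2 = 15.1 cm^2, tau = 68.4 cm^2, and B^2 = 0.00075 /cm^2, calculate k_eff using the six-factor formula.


k_inf = eta*f*p*eps = 1.922*0.804*0.842*1.061 = 1.380502
P_TNL = 1/(1 + L^2*B^2) = 1/(1 + 15.1*0.00075) = 0.9888018
P_FNL = exp(-B^2*tau) = exp(-0.00075*68.4) = 0.9499936
k_eff = k_inf * P_TNL * P_FNL = 1.380502 * 0.9888018 * 0.9499936
k_eff = 1.2968

1.2968


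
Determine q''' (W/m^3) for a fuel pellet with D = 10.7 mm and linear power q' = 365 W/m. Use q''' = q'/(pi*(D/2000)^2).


r = D / 2 / 1000 = 10.7 / 2 / 1000 = 0.00535 m
q''' = q' / (pi * r^2)
q''' = 365 / (pi * 0.00535^2)
q''' = 4.0592e+06 W/m^3

4.0592e+06


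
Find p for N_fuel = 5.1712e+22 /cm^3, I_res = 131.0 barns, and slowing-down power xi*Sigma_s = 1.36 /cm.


p = exp(-N * I * 1e-24 / (xi*Sigma_s))
p = exp(-5.1712e+22 * 131.0 * 1e-24 / 1.36)
p = 0.0068666

0.0068666


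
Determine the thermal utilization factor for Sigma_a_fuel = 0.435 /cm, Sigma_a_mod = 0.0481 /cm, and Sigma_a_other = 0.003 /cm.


f = Sigma_a_fuel / (Sigma_a_fuel + Sigma_a_mod + Sigma_a_other)
f = 0.435 / (0.435 + 0.0481 + 0.003)
f = 0.89488

0.89488


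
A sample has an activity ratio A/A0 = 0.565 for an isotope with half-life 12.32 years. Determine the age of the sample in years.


lambda = ln(2) / t_half = ln(2) / 12.32 = 0.05626195 /yr
t = -ln(A/A0) / lambda
t = -ln(0.565) / 0.05626195
t = 10.148 yr

10.148


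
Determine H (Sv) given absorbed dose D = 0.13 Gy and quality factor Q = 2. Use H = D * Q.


H = D * Q
H = 0.13 * 2
H = 0.26000 Sv

0.26000


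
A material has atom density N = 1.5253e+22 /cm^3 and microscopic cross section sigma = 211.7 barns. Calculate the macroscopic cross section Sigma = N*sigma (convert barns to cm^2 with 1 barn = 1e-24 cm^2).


Sigma = N * sigma_barns * 1e-24
Sigma = 1.5253e+22 * 211.7 * 1e-24
Sigma = 3.2291 /cm

3.2291


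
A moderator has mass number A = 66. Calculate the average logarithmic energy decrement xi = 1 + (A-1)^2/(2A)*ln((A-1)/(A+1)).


xi = 1 + (A-1)^2/(2A) * ln((A-1)/(A+1))
xi = 1 + (66-1)^2/(2*66) * ln((66-1)/(66 +1))
xi = 0.029999

0.029999


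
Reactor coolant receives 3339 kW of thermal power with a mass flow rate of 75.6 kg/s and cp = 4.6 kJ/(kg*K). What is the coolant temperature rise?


dT = Q / (m_dot * cp)
dT = 3339 / (75.6 * 4.6)
dT = 9.6014 C

9.6014


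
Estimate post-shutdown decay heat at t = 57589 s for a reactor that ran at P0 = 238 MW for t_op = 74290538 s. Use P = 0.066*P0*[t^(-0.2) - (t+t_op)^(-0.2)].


P/P0 = 0.066 * [t^(-0.2) - (t + t_op)^(-0.2)]
P/P0 = 0.066 * [57589^(-0.2) - (57589 + 74290538)^(-0.2)]
P/P0 = 0.066 * [0.1116689 - 0.02665299] = 0.005611050
P = 238 * 0.005611050 = 1.3354 MW

1.3354


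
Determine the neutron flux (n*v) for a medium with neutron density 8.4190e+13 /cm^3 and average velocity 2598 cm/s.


phi = n * v
phi = 8.4190e+13 * 2598
phi = 2.1873e+17 /cm^2/s

2.1873e+17


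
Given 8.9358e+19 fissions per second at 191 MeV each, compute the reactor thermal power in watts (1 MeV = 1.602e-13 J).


P = fission_rate * E_MeV * 1.602e-13
P = 8.9358e+19 * 191 * 1.602e-13
P = 2.7342e+09 W

2.7342e+09


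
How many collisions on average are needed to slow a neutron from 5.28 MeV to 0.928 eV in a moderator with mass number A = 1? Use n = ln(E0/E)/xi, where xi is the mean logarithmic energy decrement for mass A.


xi = 1 + (A-1)^2/(2A)*ln((A-1)/(A+1)) = 1 (for A = 1)
n = ln(E0/E) / xi
n = ln(5.28e6 / 0.928) / 1
n = ln(5.689655e+06) / 1 = 15.554

15.554


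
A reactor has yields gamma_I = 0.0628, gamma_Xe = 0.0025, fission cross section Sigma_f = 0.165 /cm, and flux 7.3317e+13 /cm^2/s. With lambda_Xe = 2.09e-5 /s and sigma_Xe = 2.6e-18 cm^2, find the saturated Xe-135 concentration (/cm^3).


Xe_eq = (gamma_I + gamma_Xe) * Sigma_f * phi / (lambda_Xe + sigma_Xe * phi)
Numerator = (0.0628 + 0.0025) * 0.165 * 7.3317e+13 = 7.899540e+11
Denominator = 2.09e-5 + 2.6e-18 * 7.3317e+13 = 2.115242e-04
Xe_eq = 7.899540e+11 / 2.115242e-04 = 3.7346e+15 /cm^3

3.7346e+15


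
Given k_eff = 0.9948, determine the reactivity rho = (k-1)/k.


rho = (k_eff - 1) / k_eff
rho = (0.9948 - 1) / 0.9948
rho = -0.0052272

-0.0052272


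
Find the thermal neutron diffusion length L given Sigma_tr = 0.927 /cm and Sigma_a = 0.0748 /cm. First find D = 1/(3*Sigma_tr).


D = 1 / (3 * Sigma_tr) = 1 / (3 * 0.927) = 0.3595829 cm
L = sqrt(D / Sigma_a)
L = sqrt(0.3595829 / 0.0748)
L = 2.1925 cm

2.1925


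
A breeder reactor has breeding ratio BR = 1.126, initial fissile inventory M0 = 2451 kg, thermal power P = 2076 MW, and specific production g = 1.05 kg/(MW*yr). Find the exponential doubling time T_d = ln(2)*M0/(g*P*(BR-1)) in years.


Breeding gain G = BR - 1 = 1.126 - 1 = 0.126
Fissile production rate = g * P * G = 1.05 * 2076 * 0.126 = 274.6548 kg/yr
T_d = ln(2) * M0 / (g * P * G)
T_d = ln(2) * 2451 / 274.6548 = 6.1856 yr

6.1856


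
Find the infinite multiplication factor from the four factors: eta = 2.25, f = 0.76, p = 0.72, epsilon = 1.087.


k_inf = eta * f * p * epsilon
k_inf = 2.25 * 0.76 * 0.72 * 1.087
k_inf = 1.3383

1.3383


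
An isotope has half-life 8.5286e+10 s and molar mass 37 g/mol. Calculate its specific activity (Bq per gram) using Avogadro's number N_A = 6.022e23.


lambda = ln(2) / t_half = ln(2) / 8.5286e+10 = 8.127327e-12 /s
SA = lambda * N_A / M
SA = 8.127327e-12 * 6.022e23 / 37
SA = 1.3228e+11 Bq/g

1.3228e+11


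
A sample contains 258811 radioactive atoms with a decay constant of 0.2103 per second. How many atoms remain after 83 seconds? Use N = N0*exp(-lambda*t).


N = N0 * exp(-lambda * t)
N = 258811 * exp(-0.2103 * 83)
N = 0.0067985

0.0067985


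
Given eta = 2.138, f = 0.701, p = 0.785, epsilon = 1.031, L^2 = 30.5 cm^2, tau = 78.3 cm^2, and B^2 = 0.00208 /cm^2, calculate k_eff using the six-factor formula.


k_inf = eta*f*p*eps = 2.138*0.701*0.785*1.031 = 1.212981
P_TNL = 1/(1 + L^2*B^2) = 1/(1 + 30.5*0.00208) = 0.9403445
P_FNL = exp(-B^2*tau) = exp(-0.00208*78.3) = 0.8497067
k_eff = k_inf * P_TNL * P_FNL = 1.212981 * 0.9403445 * 0.8497067
k_eff = 0.96919

0.96919


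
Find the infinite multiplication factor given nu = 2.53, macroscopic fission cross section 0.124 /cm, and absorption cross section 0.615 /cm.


k_inf = nu * Sigma_f / Sigma_a
k_inf = 2.53 * 0.124 / 0.615
k_inf = 0.51011

0.51011


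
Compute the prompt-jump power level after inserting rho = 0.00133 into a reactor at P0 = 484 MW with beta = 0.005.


P1/P0 = beta / (beta - rho)
P1/P0 = 0.005 / (0.005 - 0.00133) = 1.362398
P1 = 484 * 1.362398 = 659.40 MW

659.40


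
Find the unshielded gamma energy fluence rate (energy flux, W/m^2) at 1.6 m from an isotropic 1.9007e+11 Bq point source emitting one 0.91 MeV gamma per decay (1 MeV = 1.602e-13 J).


psi = A * E * 1.602e-13 / (4*pi*r^2)
psi = 1.9007e+11 * 0.91 * 1.602e-13 / (4*pi*1.6^2)
psi = 8.6133e-04 W/m^2

8.6133e-04


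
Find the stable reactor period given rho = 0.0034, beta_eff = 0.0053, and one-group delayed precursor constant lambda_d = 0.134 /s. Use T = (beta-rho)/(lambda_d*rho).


T = (beta - rho) / (lambda_d * rho)
T = (0.0053 - 0.0034) / (0.134 * 0.0034)
T = 4.1703 s

4.1703


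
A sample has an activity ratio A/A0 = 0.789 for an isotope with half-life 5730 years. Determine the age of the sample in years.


lambda = ln(2) / t_half = ln(2) / 5730 = 1.209681e-04 /yr
t = -ln(A/A0) / lambda
t = -ln(0.789) / 1.209681e-04
t = 1959.1 yr

1959.1


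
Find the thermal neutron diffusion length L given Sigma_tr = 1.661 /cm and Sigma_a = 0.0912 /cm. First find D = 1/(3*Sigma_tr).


D = 1 / (3 * Sigma_tr) = 1 / (3 * 1.661) = 0.2006823 cm
L = sqrt(D / Sigma_a)
L = sqrt(0.2006823 / 0.0912)
L = 1.4834 cm

1.4834


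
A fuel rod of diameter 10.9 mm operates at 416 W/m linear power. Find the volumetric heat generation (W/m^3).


r = D / 2 / 1000 = 10.9 / 2 / 1000 = 0.00545 m
q''' = q' / (pi * r^2)
q''' = 416 / (pi * 0.00545^2)
q''' = 4.4581e+06 W/m^3

4.4581e+06


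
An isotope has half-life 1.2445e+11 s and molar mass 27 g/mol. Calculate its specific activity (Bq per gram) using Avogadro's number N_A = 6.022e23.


lambda = ln(2) / t_half = ln(2) / 1.2445e+11 = 5.569684e-12 /s
SA = lambda * N_A / M
SA = 5.569684e-12 * 6.022e23 / 27
SA = 1.2422e+11 Bq/g

1.2422e+11


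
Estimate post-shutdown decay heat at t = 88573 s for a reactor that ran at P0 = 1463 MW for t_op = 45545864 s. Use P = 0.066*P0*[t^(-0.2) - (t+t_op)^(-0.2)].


P/P0 = 0.066 * [t^(-0.2) - (t + t_op)^(-0.2)]
P/P0 = 0.066 * [88573^(-0.2) - (88573 + 45545864)^(-0.2)]
P/P0 = 0.066 * [0.1024566 - 0.02938607] = 0.004822655
P = 1463 * 0.004822655 = 7.0555 MW

7.0555


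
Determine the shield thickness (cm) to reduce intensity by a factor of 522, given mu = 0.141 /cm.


x = ln(factor) / mu
x = ln(522) / 0.141
x = 44.381 cm

44.381


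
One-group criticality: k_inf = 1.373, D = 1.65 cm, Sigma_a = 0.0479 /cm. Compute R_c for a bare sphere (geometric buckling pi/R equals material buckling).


L^2 = D / Sigma_a = 1.65 / 0.0479 = 34.44676 cm^2
B_m^2 = (k_inf - 1) / L^2 = (1.373 - 1) / 34.44676 = 0.01082830 /cm^2
For a bare sphere: B_g = pi/R, so R_c = pi / sqrt(B_m^2)
R_c = pi / sqrt(0.01082830) = 30.190 cm

30.190


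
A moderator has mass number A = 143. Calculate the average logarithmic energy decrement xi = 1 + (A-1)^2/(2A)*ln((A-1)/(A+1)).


xi = 1 + (A-1)^2/(2A) * ln((A-1)/(A+1))
xi = 1 + (143-1)^2/(2*143) * ln((143-1)/(143 +1))
xi = 0.013921

0.013921


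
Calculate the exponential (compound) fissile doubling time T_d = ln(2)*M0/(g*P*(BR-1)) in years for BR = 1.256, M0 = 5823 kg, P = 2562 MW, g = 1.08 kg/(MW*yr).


Breeding gain G = BR - 1 = 1.256 - 1 = 0.256
Fissile production rate = g * P * G = 1.08 * 2562 * 0.256 = 708.34176 kg/yr
T_d = ln(2) * M0 / (g * P * G)
T_d = ln(2) * 5823 / 708.34176 = 5.6981 yr

5.6981


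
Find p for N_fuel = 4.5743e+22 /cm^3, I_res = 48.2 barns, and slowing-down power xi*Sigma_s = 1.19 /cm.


p = exp(-N * I * 1e-24 / (xi*Sigma_s))
p = exp(-4.5743e+22 * 48.2 * 1e-24 / 1.19)
p = 0.15680

0.15680


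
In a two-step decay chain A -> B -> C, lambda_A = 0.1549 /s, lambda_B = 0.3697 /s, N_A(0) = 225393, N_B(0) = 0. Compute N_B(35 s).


N_B(t) = lambda_A * N_A0 / (lambda_B - lambda_A) * [exp(-lambda_A*t) - exp(-lambda_B*t)]
exp(-0.1549*35) = 0.004420511; exp(-0.3697*35) = 2.401301e-06
N_B = 0.1549 * 225393 / (0.3697 - 0.1549) * (0.004420511 - 2.401301e-06)
N_B = 718.12

718.12


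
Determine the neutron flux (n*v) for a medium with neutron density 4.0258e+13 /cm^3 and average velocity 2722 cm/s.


phi = n * v
phi = 4.0258e+13 * 2722
phi = 1.0958e+17 /cm^2/s

1.0958e+17


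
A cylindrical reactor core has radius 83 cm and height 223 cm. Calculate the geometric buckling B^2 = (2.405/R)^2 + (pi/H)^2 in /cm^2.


B^2 = (2.405/R)^2 + (pi/H)^2
B^2 = (2.405/83)^2 + (pi/223)^2
B^2 = 0.0010381 /cm^2

0.0010381


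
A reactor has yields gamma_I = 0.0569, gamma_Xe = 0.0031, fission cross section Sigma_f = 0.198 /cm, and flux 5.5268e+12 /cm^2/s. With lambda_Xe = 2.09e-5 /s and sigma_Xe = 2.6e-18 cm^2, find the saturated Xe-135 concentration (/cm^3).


Xe_eq = (gamma_I + gamma_Xe) * Sigma_f * phi / (lambda_Xe + sigma_Xe * phi)
Numerator = (0.0569 + 0.0031) * 0.198 * 5.5268e+12 = 6.565838e+10
Denominator = 2.09e-5 + 2.6e-18 * 5.5268e+12 = 3.526968e-05
Xe_eq = 6.565838e+10 / 3.526968e-05 = 1.8616e+15 /cm^3

1.8616e+15


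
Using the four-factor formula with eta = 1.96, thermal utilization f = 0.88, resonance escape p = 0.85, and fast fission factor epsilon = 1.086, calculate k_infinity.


k_inf = eta * f * p * epsilon
k_inf = 1.96 * 0.88 * 0.85 * 1.086
k_inf = 1.5922

1.5922


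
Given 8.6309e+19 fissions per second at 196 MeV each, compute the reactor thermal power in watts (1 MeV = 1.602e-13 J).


P = fission_rate * E_MeV * 1.602e-13
P = 8.6309e+19 * 196 * 1.602e-13
P = 2.7100e+09 W

2.7100e+09


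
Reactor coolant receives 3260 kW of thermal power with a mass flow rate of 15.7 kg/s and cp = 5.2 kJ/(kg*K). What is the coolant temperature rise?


dT = Q / (m_dot * cp)
dT = 3260 / (15.7 * 5.2)
dT = 39.931 C

39.931


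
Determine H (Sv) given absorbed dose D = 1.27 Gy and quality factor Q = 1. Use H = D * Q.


H = D * Q
H = 1.27 * 1
H = 1.2700 Sv

1.2700


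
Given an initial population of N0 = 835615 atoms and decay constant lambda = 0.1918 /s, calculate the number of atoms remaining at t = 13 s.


N = N0 * exp(-lambda * t)
N = 835615 * exp(-0.1918 * 13)
N = 69046

69046


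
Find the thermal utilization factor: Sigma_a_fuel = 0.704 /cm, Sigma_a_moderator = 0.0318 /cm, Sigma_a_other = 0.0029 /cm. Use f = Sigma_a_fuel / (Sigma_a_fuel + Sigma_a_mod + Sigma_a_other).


f = Sigma_a_fuel / (Sigma_a_fuel + Sigma_a_mod + Sigma_a_other)
f = 0.704 / (0.704 + 0.0318 + 0.0029)
f = 0.95303

0.95303


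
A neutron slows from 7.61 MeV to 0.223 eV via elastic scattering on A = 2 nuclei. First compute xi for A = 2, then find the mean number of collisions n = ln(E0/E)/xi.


xi = 1 + (A-1)^2/(2A)*ln((A-1)/(A+1)) = 0.7253469 (for A = 2)
n = ln(E0/E) / xi
n = ln(7.61e6 / 0.223) / 0.7253469
n = ln(3.412556e+07) / 0.7253469 = 23.913

23.913


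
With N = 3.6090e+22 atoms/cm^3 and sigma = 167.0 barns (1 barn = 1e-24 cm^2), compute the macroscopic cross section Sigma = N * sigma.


Sigma = N * sigma_barns * 1e-24
Sigma = 3.6090e+22 * 167.0 * 1e-24
Sigma = 6.0270 /cm

6.0270


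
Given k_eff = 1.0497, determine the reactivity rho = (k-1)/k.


rho = (k_eff - 1) / k_eff
rho = (1.0497 - 1) / 1.0497
rho = 0.047347

0.047347


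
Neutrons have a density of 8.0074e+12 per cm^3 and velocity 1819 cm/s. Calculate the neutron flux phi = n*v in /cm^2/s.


phi = n * v
phi = 8.0074e+12 * 1819
phi = 1.4565e+16 /cm^2/s

1.4565e+16


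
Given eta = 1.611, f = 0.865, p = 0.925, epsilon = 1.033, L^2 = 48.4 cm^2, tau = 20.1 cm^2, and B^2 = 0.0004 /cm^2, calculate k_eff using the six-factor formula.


k_inf = eta*f*p*eps = 1.611*0.865*0.925*1.033 = 1.331538
P_TNL = 1/(1 + L^2*B^2) = 1/(1 + 48.4*0.0004) = 0.9810077
P_FNL = exp(-B^2*tau) = exp(-0.0004*20.1) = 0.9919922
k_eff = k_inf * P_TNL * P_FNL = 1.331538 * 0.9810077 * 0.9919922
k_eff = 1.2958

1.2958


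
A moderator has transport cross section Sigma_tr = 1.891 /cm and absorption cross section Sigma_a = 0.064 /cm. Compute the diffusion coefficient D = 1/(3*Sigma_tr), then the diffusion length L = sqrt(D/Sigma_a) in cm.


D = 1 / (3 * Sigma_tr) = 1 / (3 * 1.891) = 0.1762736 cm
L = sqrt(D / Sigma_a)
L = sqrt(0.1762736 / 0.064)
L = 1.6596 cm

1.6596


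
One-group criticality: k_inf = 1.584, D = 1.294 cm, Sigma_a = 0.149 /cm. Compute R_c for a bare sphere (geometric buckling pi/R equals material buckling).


L^2 = D / Sigma_a = 1.294 / 0.149 = 8.684564 cm^2
B_m^2 = (k_inf - 1) / L^2 = (1.584 - 1) / 8.684564 = 0.06724575 /cm^2
For a bare sphere: B_g = pi/R, so R_c = pi / sqrt(B_m^2)
R_c = pi / sqrt(0.06724575) = 12.115 cm

12.115


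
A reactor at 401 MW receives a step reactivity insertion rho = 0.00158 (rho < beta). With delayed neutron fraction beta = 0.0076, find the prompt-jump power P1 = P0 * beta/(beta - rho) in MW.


P1/P0 = beta / (beta - rho)
P1/P0 = 0.0076 / (0.0076 - 0.00158) = 1.262458
P1 = 401 * 1.262458 = 506.25 MW

506.25


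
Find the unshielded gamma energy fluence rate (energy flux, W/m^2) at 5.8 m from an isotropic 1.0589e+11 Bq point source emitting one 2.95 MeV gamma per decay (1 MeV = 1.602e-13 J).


psi = A * E * 1.602e-13 / (4*pi*r^2)
psi = 1.0589e+11 * 2.95 * 1.602e-13 / (4*pi*5.8^2)
psi = 1.1838e-04 W/m^2

1.1838e-04


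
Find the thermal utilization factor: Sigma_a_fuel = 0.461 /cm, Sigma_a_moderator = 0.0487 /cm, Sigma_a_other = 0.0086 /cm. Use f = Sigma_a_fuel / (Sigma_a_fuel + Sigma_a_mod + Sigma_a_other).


f = Sigma_a_fuel / (Sigma_a_fuel + Sigma_a_mod + Sigma_a_other)
f = 0.461 / (0.461 + 0.0487 + 0.0086)
f = 0.88945

0.88945


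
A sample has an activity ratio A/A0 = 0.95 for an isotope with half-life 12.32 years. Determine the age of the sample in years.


lambda = ln(2) / t_half = ln(2) / 12.32 = 0.05626195 /yr
t = -ln(A/A0) / lambda
t = -ln(0.95) / 0.05626195
t = 0.91169 yr

0.91169


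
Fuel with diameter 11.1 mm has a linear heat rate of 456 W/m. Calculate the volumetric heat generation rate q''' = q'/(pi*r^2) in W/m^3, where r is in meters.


r = D / 2 / 1000 = 11.1 / 2 / 1000 = 0.00555 m
q''' = q' / (pi * r^2)
q''' = 456 / (pi * 0.00555^2)
q''' = 4.7123e+06 W/m^3

4.7123e+06


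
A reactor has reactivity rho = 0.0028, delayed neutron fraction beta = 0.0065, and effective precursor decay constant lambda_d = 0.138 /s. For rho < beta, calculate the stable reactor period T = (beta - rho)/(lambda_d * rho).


T = (beta - rho) / (lambda_d * rho)
T = (0.0065 - 0.0028) / (0.138 * 0.0028)
T = 9.5756 s

9.5756


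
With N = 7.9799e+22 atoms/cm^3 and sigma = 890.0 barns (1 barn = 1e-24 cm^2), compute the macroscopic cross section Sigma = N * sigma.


Sigma = N * sigma_barns * 1e-24
Sigma = 7.9799e+22 * 890.0 * 1e-24
Sigma = 71.021 /cm

71.021


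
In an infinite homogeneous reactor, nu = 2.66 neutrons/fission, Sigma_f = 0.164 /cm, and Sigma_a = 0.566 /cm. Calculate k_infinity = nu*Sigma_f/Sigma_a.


k_inf = nu * Sigma_f / Sigma_a
k_inf = 2.66 * 0.164 / 0.566
k_inf = 0.77074

0.77074


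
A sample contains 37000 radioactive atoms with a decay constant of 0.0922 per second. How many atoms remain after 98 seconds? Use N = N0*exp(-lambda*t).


N = N0 * exp(-lambda * t)
N = 37000 * exp(-0.0922 * 98)
N = 4.4065

4.4065


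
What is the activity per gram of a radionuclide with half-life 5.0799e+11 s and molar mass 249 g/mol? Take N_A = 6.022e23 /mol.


lambda = ln(2) / t_half = ln(2) / 5.0799e+11 = 1.364490e-12 /s
SA = lambda * N_A / M
SA = 1.364490e-12 * 6.022e23 / 249
SA = 3.3000e+09 Bq/g

3.3000e+09


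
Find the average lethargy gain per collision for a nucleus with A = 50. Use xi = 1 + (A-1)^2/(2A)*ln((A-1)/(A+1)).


xi = 1 + (A-1)^2/(2A) * ln((A-1)/(A+1))
xi = 1 + (50-1)^2/(2*50) * ln((50-1)/(50 +1))
xi = 0.039472

0.039472


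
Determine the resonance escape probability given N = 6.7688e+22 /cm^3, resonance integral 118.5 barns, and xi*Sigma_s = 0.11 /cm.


p = exp(-N * I * 1e-24 / (xi*Sigma_s))
p = exp(-6.7688e+22 * 118.5 * 1e-24 / 0.11)
p = 2.1475e-32

2.1475e-32


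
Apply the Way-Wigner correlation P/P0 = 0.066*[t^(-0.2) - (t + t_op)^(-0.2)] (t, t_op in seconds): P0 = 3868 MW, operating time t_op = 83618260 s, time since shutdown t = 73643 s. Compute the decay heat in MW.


P/P0 = 0.066 * [t^(-0.2) - (t + t_op)^(-0.2)]
P/P0 = 0.066 * [73643^(-0.2) - (73643 + 83618260)^(-0.2)]
P/P0 = 0.066 * [0.1063099 - 0.02602935] = 0.005298516
P = 3868 * 0.005298516 = 20.495 MW

20.495


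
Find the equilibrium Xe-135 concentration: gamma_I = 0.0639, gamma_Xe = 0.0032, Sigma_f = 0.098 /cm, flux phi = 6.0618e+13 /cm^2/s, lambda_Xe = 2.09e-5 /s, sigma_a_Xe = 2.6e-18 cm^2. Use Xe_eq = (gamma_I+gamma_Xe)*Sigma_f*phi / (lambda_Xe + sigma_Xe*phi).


Xe_eq = (gamma_I + gamma_Xe) * Sigma_f * phi / (lambda_Xe + sigma_Xe * phi)
Numerator = (0.0639 + 0.0032) * 0.098 * 6.0618e+13 = 3.986118e+11
Denominator = 2.09e-5 + 2.6e-18 * 6.0618e+13 = 1.785068e-04
Xe_eq = 3.986118e+11 / 1.785068e-04 = 2.2330e+15 /cm^3

2.2330e+15


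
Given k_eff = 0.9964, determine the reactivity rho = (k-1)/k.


rho = (k_eff - 1) / k_eff
rho = (0.9964 - 1) / 0.9964
rho = -0.0036130

-0.0036130


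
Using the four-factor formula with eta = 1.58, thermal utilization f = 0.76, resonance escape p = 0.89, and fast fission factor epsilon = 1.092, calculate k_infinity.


k_inf = eta * f * p * epsilon
k_inf = 1.58 * 0.76 * 0.89 * 1.092
k_inf = 1.1670

1.1670


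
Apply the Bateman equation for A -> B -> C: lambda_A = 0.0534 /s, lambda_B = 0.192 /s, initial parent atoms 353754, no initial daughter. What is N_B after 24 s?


N_B(t) = lambda_A * N_A0 / (lambda_B - lambda_A) * [exp(-lambda_A*t) - exp(-lambda_B*t)]
exp(-0.0534*24) = 0.2775928; exp(-0.192*24) = 0.009971742
N_B = 0.0534 * 353754 / (0.192 - 0.0534) * (0.2775928 - 0.009971742)
N_B = 36475

36475


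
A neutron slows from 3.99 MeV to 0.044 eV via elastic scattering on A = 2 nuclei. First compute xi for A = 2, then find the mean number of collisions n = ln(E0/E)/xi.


xi = 1 + (A-1)^2/(2A)*ln((A-1)/(A+1)) = 0.7253469 (for A = 2)
n = ln(E0/E) / xi
n = ln(3.99e6 / 0.044) / 0.7253469
n = ln(9.068182e+07) / 0.7253469 = 25.261

25.261
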